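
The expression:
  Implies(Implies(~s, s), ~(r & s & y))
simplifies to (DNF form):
~r | ~s | ~y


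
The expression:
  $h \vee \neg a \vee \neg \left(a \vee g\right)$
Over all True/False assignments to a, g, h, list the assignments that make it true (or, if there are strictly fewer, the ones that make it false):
is false only for:
  a=True, g=False, h=False;
  a=True, g=True, h=False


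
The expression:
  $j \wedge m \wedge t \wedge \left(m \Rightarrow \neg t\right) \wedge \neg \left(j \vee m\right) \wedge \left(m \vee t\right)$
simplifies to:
$\text{False}$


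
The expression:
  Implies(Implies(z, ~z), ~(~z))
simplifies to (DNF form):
z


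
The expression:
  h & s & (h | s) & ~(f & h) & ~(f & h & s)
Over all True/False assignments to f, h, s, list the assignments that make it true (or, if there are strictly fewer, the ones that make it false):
is true only for:
  f=False, h=True, s=True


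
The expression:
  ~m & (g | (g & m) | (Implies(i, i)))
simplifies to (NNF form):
~m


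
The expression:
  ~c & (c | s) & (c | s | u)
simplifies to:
s & ~c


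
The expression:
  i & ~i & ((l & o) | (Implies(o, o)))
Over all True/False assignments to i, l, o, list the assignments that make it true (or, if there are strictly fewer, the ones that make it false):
is never true.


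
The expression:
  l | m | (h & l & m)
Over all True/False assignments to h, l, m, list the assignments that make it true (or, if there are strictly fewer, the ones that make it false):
is false only for:
  h=False, l=False, m=False;
  h=True, l=False, m=False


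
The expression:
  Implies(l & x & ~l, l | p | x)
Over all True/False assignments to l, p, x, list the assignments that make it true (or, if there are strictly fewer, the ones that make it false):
is always true.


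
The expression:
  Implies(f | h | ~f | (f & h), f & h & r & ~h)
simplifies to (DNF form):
False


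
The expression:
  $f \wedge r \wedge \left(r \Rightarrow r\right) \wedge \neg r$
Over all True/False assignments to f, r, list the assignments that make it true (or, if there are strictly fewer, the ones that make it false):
is never true.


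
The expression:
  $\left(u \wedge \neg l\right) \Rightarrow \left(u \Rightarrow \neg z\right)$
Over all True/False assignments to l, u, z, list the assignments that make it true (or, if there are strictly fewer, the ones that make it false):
is false only for:
  l=False, u=True, z=True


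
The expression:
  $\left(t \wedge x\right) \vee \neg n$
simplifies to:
$\left(t \wedge x\right) \vee \neg n$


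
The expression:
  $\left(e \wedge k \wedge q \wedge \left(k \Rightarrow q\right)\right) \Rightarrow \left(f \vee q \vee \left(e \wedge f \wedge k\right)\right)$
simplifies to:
$\text{True}$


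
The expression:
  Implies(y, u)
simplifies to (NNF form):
u | ~y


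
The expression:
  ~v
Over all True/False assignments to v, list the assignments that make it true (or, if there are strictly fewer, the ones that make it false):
is true only for:
  v=False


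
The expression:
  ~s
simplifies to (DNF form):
~s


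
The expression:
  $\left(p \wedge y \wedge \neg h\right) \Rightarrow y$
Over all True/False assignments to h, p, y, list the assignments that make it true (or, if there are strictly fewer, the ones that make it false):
is always true.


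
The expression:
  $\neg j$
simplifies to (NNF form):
$\neg j$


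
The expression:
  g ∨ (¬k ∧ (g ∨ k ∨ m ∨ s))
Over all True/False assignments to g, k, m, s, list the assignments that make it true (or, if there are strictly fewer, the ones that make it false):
is false only for:
  g=False, k=False, m=False, s=False;
  g=False, k=True, m=False, s=False;
  g=False, k=True, m=False, s=True;
  g=False, k=True, m=True, s=False;
  g=False, k=True, m=True, s=True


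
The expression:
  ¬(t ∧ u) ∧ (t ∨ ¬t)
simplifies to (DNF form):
¬t ∨ ¬u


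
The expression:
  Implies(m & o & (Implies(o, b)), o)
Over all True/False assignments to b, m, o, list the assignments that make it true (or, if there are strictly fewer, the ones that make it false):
is always true.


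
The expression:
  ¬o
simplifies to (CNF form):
¬o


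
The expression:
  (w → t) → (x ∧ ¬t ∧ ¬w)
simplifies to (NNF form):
¬t ∧ (w ∨ x)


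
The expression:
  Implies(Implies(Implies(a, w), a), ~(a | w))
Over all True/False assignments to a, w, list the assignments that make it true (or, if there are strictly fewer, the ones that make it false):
is true only for:
  a=False, w=False;
  a=False, w=True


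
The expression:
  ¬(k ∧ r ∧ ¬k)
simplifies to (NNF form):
True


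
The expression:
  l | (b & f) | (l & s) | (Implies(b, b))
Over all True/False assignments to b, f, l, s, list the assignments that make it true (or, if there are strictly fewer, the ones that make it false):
is always true.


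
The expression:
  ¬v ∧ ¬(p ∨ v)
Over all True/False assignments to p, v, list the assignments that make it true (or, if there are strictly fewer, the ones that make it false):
is true only for:
  p=False, v=False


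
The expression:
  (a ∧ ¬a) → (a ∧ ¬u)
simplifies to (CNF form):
True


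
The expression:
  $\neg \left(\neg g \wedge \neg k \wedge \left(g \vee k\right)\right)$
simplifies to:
$\text{True}$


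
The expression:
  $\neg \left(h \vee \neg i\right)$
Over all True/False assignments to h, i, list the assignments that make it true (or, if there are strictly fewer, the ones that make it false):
is true only for:
  h=False, i=True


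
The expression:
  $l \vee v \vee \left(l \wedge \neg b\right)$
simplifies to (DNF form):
$l \vee v$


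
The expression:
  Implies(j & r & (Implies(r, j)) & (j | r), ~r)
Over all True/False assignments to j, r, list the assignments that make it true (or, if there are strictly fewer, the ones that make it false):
is false only for:
  j=True, r=True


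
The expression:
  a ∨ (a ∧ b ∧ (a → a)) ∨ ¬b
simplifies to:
a ∨ ¬b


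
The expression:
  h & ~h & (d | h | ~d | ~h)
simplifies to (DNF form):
False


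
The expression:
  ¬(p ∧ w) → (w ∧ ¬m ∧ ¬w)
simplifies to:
p ∧ w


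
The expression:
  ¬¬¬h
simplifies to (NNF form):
¬h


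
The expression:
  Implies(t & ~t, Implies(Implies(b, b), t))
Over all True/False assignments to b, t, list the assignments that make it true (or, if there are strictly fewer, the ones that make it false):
is always true.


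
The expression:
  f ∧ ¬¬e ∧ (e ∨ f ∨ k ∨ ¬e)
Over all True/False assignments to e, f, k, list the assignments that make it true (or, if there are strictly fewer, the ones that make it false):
is true only for:
  e=True, f=True, k=False;
  e=True, f=True, k=True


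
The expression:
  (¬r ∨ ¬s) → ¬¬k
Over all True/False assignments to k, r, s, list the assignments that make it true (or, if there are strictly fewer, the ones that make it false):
is false only for:
  k=False, r=False, s=False;
  k=False, r=False, s=True;
  k=False, r=True, s=False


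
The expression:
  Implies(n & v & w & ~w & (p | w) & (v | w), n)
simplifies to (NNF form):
True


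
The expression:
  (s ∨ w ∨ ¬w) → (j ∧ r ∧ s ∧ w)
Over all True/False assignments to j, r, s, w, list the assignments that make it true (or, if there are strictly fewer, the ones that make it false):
is true only for:
  j=True, r=True, s=True, w=True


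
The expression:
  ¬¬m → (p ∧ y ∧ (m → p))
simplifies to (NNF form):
(p ∧ y) ∨ ¬m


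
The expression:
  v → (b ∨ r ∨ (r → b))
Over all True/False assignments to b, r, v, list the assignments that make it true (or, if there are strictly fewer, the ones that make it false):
is always true.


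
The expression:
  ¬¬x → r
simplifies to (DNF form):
r ∨ ¬x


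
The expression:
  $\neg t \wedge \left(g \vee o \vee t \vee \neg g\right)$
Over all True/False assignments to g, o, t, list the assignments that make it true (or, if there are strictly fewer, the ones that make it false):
is true only for:
  g=False, o=False, t=False;
  g=False, o=True, t=False;
  g=True, o=False, t=False;
  g=True, o=True, t=False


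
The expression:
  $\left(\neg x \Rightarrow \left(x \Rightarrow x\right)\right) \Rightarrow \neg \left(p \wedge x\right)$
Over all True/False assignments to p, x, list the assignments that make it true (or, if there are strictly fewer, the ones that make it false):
is false only for:
  p=True, x=True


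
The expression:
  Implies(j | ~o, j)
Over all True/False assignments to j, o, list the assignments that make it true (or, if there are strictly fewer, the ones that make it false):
is false only for:
  j=False, o=False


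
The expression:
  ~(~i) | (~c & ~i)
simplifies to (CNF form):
i | ~c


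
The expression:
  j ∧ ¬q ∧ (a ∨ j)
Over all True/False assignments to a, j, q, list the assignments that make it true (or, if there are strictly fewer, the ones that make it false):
is true only for:
  a=False, j=True, q=False;
  a=True, j=True, q=False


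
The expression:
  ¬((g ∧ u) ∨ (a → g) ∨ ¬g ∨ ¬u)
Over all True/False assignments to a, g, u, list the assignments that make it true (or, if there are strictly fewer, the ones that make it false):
is never true.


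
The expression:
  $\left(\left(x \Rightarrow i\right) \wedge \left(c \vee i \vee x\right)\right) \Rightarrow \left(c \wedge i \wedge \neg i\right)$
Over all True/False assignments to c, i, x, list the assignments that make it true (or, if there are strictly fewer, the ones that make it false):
is true only for:
  c=False, i=False, x=False;
  c=False, i=False, x=True;
  c=True, i=False, x=True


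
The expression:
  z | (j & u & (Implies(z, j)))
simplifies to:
z | (j & u)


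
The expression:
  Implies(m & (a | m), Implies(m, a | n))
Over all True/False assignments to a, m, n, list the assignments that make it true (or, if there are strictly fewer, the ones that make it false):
is false only for:
  a=False, m=True, n=False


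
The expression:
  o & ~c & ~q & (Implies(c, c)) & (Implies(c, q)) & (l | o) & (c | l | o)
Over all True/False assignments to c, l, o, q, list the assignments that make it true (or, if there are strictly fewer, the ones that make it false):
is true only for:
  c=False, l=False, o=True, q=False;
  c=False, l=True, o=True, q=False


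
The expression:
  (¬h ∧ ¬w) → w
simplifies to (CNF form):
h ∨ w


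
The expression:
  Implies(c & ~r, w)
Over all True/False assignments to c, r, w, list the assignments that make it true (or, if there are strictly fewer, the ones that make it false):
is false only for:
  c=True, r=False, w=False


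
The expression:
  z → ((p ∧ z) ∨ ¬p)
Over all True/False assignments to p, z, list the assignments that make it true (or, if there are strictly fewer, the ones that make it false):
is always true.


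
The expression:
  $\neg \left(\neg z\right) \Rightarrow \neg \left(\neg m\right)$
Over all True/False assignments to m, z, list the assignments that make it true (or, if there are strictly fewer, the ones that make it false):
is false only for:
  m=False, z=True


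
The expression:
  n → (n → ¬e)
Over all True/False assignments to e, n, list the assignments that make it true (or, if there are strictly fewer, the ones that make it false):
is false only for:
  e=True, n=True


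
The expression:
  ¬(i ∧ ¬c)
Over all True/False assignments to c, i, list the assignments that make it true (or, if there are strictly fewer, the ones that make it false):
is false only for:
  c=False, i=True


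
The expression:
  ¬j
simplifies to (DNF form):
¬j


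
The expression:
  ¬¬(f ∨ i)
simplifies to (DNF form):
f ∨ i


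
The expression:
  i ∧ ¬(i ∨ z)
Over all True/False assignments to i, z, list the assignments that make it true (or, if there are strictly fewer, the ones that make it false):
is never true.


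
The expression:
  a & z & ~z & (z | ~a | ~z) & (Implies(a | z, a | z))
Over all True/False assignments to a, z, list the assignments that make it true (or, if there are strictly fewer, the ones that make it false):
is never true.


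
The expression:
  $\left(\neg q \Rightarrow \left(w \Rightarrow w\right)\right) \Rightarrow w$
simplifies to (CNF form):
$w$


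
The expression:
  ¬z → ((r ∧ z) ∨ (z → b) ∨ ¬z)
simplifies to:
True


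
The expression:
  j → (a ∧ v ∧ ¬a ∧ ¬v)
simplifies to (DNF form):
¬j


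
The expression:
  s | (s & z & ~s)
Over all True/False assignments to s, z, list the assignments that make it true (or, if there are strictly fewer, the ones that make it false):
is true only for:
  s=True, z=False;
  s=True, z=True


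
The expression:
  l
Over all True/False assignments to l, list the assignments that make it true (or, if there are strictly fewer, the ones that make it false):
is true only for:
  l=True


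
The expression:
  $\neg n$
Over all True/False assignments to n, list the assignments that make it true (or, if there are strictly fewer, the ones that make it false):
is true only for:
  n=False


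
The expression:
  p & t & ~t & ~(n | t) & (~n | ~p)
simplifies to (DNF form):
False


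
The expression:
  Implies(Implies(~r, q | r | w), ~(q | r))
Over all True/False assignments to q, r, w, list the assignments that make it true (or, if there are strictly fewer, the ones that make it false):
is true only for:
  q=False, r=False, w=False;
  q=False, r=False, w=True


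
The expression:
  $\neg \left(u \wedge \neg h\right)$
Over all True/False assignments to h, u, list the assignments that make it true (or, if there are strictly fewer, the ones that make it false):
is false only for:
  h=False, u=True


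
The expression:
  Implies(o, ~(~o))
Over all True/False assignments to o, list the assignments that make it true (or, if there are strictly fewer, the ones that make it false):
is always true.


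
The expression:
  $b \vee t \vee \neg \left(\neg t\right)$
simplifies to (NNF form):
$b \vee t$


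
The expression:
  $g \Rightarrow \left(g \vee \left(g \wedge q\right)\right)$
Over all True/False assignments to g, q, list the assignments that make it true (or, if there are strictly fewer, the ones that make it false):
is always true.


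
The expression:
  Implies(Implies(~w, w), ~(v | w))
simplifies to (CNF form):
~w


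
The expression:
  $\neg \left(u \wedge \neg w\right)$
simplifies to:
$w \vee \neg u$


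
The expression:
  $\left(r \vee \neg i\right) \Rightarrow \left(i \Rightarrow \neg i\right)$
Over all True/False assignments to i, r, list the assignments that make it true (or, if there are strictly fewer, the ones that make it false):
is false only for:
  i=True, r=True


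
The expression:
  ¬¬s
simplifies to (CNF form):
s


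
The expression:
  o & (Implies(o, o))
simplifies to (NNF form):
o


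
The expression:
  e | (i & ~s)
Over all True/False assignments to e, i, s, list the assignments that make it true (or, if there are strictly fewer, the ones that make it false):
is false only for:
  e=False, i=False, s=False;
  e=False, i=False, s=True;
  e=False, i=True, s=True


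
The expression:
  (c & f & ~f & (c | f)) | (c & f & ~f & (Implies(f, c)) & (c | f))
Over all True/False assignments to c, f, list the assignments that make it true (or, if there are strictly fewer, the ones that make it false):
is never true.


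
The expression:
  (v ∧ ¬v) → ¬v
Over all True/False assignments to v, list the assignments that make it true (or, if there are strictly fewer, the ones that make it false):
is always true.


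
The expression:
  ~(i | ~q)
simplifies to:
q & ~i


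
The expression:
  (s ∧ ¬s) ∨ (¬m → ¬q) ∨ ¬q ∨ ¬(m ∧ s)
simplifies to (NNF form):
True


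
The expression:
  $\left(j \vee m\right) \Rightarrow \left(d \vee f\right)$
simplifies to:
$d \vee f \vee \left(\neg j \wedge \neg m\right)$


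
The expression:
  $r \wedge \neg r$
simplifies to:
$\text{False}$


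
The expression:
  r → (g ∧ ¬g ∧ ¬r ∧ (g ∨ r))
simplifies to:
¬r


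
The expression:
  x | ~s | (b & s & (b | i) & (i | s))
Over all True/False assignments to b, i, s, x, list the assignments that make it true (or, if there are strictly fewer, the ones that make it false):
is false only for:
  b=False, i=False, s=True, x=False;
  b=False, i=True, s=True, x=False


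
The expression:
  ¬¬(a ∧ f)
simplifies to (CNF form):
a ∧ f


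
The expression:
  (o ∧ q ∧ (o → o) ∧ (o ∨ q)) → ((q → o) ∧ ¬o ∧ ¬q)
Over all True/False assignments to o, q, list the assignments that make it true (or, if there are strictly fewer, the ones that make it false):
is false only for:
  o=True, q=True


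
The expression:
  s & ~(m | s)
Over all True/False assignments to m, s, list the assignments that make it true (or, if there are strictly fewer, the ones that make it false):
is never true.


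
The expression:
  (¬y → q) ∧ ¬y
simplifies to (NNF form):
q ∧ ¬y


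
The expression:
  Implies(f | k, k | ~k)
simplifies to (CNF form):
True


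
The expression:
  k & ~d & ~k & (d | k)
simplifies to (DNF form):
False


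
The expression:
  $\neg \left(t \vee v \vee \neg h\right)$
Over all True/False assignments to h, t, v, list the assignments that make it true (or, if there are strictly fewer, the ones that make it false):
is true only for:
  h=True, t=False, v=False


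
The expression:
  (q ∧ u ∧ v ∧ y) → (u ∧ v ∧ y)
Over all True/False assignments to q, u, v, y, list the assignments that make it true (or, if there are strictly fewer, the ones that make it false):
is always true.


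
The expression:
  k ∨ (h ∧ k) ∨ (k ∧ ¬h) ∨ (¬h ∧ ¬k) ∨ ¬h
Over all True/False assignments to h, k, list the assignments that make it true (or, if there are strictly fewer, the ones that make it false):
is false only for:
  h=True, k=False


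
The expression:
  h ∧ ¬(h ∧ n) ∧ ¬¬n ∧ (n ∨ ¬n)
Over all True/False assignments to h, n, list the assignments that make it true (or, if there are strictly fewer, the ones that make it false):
is never true.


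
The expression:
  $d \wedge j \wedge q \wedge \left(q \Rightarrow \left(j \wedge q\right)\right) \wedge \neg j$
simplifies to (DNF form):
$\text{False}$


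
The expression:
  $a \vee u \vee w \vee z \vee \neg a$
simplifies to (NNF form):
$\text{True}$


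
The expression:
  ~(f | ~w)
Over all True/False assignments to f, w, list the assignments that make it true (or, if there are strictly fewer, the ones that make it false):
is true only for:
  f=False, w=True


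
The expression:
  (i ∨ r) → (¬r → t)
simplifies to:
r ∨ t ∨ ¬i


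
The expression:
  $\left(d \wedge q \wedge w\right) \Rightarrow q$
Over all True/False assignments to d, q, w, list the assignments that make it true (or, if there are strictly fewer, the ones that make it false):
is always true.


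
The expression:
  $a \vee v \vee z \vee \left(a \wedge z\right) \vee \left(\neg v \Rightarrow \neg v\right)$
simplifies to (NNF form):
$\text{True}$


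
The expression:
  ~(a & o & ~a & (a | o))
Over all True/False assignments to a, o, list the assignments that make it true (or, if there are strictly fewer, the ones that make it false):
is always true.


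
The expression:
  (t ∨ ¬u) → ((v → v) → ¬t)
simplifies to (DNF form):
¬t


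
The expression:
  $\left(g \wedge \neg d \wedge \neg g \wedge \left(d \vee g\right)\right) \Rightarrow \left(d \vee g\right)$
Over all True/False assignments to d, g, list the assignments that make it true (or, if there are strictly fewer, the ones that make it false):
is always true.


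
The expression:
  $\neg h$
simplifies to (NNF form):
$\neg h$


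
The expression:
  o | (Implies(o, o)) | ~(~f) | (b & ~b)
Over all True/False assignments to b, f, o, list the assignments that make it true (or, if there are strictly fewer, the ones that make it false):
is always true.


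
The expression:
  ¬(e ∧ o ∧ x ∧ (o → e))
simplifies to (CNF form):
¬e ∨ ¬o ∨ ¬x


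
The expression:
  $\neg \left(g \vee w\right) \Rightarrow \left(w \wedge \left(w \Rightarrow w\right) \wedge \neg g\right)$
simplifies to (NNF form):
$g \vee w$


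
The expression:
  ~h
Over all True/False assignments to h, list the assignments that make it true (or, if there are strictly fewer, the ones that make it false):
is true only for:
  h=False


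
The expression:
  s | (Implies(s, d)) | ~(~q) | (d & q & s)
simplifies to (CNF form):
True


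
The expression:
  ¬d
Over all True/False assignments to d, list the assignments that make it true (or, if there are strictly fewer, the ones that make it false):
is true only for:
  d=False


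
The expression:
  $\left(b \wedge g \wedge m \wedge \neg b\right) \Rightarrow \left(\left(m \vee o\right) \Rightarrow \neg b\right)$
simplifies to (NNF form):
$\text{True}$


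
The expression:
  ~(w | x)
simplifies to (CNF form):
~w & ~x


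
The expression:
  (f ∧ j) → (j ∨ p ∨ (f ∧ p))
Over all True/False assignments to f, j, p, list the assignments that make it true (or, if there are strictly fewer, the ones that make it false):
is always true.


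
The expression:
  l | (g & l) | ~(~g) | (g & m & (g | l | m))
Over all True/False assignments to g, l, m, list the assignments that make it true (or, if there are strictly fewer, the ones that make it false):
is false only for:
  g=False, l=False, m=False;
  g=False, l=False, m=True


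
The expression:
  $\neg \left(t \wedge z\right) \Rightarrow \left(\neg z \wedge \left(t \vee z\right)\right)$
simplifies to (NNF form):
$t$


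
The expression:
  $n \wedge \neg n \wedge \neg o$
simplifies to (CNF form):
$\text{False}$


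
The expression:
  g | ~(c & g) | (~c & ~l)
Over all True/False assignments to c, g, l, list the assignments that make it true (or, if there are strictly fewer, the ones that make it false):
is always true.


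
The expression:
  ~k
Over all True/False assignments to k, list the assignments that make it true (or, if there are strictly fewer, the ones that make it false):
is true only for:
  k=False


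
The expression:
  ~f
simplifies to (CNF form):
~f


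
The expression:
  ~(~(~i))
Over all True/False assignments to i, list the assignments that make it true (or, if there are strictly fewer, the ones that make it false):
is true only for:
  i=False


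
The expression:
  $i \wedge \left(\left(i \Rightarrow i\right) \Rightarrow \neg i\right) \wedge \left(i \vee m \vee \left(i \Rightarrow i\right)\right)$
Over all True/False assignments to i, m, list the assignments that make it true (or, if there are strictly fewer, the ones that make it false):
is never true.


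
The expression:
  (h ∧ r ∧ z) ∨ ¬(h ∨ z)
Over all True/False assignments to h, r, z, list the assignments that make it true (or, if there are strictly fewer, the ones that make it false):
is true only for:
  h=False, r=False, z=False;
  h=False, r=True, z=False;
  h=True, r=True, z=True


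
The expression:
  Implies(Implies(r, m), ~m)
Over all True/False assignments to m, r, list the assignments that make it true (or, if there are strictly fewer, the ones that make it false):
is true only for:
  m=False, r=False;
  m=False, r=True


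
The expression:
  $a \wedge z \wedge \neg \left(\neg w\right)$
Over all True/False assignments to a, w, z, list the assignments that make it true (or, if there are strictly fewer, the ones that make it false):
is true only for:
  a=True, w=True, z=True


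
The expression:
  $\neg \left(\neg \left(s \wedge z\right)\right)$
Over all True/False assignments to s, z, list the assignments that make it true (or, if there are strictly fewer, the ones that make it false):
is true only for:
  s=True, z=True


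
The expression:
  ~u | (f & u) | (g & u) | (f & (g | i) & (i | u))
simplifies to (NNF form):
f | g | ~u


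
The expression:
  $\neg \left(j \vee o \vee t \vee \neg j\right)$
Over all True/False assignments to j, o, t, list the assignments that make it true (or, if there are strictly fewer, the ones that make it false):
is never true.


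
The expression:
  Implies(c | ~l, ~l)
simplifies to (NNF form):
~c | ~l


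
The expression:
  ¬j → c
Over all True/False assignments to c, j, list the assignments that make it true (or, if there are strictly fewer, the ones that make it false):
is false only for:
  c=False, j=False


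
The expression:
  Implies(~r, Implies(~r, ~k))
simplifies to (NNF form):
r | ~k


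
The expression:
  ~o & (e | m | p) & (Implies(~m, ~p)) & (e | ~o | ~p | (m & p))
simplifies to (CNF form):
~o & (e | m) & (m | ~p)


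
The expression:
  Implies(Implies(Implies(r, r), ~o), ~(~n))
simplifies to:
n | o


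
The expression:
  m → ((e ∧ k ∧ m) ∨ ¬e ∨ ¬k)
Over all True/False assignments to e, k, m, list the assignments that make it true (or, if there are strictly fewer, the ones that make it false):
is always true.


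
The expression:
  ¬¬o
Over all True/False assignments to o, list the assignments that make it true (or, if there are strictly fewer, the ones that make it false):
is true only for:
  o=True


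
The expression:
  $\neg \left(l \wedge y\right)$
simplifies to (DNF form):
$\neg l \vee \neg y$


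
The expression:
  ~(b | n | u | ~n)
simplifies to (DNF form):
False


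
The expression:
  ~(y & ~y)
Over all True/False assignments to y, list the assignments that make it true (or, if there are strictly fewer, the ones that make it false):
is always true.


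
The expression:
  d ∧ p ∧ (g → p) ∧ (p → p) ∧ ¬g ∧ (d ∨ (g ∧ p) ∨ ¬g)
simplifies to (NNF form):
d ∧ p ∧ ¬g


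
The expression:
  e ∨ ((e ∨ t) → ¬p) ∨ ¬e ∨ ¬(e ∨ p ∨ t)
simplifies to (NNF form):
True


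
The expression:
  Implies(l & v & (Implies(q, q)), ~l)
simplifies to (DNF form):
~l | ~v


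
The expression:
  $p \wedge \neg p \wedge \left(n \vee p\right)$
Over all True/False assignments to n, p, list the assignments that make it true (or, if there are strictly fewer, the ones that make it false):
is never true.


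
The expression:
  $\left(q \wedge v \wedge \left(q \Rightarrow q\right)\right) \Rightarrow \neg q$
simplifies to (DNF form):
$\neg q \vee \neg v$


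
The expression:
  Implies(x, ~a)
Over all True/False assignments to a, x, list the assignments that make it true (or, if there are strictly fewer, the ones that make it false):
is false only for:
  a=True, x=True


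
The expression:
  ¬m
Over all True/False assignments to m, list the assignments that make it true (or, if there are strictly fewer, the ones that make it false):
is true only for:
  m=False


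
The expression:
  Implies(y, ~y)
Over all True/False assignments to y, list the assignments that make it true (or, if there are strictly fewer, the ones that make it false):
is true only for:
  y=False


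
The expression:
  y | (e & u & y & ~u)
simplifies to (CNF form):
y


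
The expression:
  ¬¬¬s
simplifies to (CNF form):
¬s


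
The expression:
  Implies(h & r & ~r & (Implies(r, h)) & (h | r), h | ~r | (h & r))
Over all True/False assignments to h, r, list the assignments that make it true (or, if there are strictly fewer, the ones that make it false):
is always true.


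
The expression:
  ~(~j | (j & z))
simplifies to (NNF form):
j & ~z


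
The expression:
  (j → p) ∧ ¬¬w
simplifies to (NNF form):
w ∧ (p ∨ ¬j)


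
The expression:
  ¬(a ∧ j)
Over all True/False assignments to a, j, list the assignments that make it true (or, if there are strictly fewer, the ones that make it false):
is false only for:
  a=True, j=True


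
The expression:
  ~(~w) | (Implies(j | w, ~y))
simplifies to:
w | ~j | ~y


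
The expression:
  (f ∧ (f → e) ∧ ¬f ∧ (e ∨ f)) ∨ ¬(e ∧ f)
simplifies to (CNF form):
¬e ∨ ¬f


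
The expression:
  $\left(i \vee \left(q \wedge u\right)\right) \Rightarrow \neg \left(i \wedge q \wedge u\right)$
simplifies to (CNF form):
$\neg i \vee \neg q \vee \neg u$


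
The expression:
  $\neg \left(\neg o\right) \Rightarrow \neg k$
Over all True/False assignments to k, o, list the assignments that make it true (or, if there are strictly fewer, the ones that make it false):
is false only for:
  k=True, o=True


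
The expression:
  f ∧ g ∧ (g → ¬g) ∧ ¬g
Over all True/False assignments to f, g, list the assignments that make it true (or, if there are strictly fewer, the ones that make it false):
is never true.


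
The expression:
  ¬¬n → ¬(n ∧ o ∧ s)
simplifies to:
¬n ∨ ¬o ∨ ¬s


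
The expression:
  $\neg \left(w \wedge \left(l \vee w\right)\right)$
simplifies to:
$\neg w$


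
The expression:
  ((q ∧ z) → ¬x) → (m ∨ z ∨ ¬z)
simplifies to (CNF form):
True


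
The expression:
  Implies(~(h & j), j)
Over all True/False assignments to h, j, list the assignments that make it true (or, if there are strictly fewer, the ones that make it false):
is true only for:
  h=False, j=True;
  h=True, j=True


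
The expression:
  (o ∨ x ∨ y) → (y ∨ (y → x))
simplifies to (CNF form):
True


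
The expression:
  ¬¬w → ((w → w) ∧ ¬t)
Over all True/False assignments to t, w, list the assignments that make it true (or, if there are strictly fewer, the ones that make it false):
is false only for:
  t=True, w=True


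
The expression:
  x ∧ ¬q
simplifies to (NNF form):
x ∧ ¬q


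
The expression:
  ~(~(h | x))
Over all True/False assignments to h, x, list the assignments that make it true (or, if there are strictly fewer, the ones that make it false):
is false only for:
  h=False, x=False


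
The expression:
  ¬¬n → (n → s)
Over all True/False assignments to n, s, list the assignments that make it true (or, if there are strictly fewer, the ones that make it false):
is false only for:
  n=True, s=False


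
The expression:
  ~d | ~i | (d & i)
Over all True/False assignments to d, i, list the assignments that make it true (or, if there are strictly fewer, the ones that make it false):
is always true.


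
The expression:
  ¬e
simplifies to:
¬e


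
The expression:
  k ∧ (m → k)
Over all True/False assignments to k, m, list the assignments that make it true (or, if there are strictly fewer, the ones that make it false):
is true only for:
  k=True, m=False;
  k=True, m=True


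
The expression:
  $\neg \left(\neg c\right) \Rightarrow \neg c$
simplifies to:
$\neg c$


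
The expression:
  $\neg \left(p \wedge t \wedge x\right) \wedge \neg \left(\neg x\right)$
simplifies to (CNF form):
$x \wedge \left(\neg p \vee \neg t\right)$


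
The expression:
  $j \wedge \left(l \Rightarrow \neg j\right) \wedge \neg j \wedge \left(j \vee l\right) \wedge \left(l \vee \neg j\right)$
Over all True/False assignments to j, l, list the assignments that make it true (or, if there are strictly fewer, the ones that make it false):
is never true.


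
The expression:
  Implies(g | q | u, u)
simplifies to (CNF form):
(u | ~g) & (u | ~q)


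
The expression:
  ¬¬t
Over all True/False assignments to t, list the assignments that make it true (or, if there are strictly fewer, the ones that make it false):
is true only for:
  t=True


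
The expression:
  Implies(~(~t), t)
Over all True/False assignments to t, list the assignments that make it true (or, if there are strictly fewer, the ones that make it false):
is always true.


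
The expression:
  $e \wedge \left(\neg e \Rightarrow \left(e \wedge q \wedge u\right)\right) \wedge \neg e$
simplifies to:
$\text{False}$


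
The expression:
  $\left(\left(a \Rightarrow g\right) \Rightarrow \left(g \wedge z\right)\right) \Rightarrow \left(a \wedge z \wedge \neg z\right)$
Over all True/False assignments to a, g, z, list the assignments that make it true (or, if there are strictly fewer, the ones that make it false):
is true only for:
  a=False, g=False, z=False;
  a=False, g=False, z=True;
  a=False, g=True, z=False;
  a=True, g=True, z=False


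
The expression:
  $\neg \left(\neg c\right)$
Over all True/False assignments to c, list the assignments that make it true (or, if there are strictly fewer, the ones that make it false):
is true only for:
  c=True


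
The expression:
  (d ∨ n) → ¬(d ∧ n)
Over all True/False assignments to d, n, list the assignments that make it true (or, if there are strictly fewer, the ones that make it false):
is false only for:
  d=True, n=True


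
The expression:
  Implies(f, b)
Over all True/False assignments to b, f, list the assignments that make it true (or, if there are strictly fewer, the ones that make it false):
is false only for:
  b=False, f=True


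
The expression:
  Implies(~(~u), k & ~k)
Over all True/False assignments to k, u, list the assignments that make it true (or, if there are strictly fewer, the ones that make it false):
is true only for:
  k=False, u=False;
  k=True, u=False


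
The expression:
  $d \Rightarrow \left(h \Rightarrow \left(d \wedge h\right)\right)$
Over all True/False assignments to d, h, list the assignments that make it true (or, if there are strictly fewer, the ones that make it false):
is always true.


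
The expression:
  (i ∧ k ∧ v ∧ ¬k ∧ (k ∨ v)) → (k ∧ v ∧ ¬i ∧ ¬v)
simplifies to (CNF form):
True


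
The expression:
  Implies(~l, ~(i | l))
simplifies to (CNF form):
l | ~i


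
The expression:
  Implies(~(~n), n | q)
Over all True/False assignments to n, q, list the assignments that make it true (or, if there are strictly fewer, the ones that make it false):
is always true.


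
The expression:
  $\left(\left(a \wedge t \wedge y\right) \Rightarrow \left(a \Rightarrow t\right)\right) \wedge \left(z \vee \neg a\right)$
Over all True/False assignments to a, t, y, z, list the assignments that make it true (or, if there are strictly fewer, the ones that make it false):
is false only for:
  a=True, t=False, y=False, z=False;
  a=True, t=False, y=True, z=False;
  a=True, t=True, y=False, z=False;
  a=True, t=True, y=True, z=False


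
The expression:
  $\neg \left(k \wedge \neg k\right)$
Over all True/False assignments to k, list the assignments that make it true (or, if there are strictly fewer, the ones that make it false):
is always true.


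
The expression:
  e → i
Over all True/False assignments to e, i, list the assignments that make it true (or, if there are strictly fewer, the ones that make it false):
is false only for:
  e=True, i=False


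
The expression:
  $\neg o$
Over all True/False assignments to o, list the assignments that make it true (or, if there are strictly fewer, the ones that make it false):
is true only for:
  o=False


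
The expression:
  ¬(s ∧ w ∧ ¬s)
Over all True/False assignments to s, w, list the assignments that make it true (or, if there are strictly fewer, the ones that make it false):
is always true.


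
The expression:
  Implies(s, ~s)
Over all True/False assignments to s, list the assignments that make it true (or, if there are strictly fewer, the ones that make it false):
is true only for:
  s=False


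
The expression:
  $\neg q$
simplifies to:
$\neg q$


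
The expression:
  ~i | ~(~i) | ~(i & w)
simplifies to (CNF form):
True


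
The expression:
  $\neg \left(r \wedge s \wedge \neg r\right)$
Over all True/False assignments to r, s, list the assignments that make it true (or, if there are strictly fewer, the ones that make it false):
is always true.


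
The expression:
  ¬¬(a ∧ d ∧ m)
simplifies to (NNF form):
a ∧ d ∧ m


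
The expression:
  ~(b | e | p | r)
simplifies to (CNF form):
~b & ~e & ~p & ~r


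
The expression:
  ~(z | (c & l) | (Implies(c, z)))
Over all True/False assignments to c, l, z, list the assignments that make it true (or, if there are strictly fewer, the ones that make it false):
is true only for:
  c=True, l=False, z=False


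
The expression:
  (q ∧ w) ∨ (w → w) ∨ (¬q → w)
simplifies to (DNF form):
True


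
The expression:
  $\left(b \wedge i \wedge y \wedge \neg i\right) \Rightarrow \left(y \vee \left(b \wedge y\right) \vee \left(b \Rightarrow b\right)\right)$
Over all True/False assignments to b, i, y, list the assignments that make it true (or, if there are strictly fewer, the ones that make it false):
is always true.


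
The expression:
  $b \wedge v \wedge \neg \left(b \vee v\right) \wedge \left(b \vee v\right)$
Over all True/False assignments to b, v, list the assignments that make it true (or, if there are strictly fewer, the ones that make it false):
is never true.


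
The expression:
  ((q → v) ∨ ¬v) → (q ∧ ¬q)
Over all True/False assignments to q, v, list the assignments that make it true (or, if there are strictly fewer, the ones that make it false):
is never true.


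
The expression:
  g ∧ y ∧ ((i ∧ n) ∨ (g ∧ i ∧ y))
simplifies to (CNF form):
g ∧ i ∧ y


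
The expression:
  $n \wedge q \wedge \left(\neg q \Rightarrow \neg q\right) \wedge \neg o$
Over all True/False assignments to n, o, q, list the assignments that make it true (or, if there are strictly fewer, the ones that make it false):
is true only for:
  n=True, o=False, q=True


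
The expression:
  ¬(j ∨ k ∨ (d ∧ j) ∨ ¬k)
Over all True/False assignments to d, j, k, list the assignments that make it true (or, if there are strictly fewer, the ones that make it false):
is never true.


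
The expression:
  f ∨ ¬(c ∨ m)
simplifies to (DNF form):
f ∨ (¬c ∧ ¬m)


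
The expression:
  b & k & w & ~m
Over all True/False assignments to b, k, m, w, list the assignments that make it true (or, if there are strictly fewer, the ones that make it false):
is true only for:
  b=True, k=True, m=False, w=True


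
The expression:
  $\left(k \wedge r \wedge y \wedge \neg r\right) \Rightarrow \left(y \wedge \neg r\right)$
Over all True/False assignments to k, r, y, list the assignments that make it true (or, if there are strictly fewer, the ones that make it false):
is always true.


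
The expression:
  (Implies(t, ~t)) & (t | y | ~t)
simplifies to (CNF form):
~t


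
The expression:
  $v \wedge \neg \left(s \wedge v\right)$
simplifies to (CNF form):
$v \wedge \neg s$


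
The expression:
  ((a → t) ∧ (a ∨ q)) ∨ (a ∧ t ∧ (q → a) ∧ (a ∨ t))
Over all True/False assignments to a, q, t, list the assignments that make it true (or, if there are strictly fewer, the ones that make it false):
is true only for:
  a=False, q=True, t=False;
  a=False, q=True, t=True;
  a=True, q=False, t=True;
  a=True, q=True, t=True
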